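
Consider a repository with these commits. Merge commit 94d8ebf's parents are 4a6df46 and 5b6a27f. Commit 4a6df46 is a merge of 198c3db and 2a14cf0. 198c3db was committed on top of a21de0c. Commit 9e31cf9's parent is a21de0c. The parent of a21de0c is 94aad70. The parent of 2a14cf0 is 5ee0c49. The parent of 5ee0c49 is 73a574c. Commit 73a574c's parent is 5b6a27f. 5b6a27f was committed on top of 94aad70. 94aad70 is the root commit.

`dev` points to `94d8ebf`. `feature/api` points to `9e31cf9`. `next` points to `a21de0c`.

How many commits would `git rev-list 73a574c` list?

Walking parent pointers from 73a574c: reachable set = {5b6a27f, 73a574c, 94aad70}.
That is 3 commits.

3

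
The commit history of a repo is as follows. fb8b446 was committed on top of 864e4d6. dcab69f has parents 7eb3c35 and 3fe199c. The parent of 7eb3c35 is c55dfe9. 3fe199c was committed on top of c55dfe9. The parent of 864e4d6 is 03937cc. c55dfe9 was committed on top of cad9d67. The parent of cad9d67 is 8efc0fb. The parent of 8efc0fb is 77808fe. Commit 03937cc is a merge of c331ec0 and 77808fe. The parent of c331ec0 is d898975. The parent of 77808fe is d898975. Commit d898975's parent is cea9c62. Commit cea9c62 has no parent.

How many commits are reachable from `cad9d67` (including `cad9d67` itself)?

Walking parent pointers from cad9d67: reachable set = {77808fe, 8efc0fb, cad9d67, cea9c62, d898975}.
That is 5 commits.

5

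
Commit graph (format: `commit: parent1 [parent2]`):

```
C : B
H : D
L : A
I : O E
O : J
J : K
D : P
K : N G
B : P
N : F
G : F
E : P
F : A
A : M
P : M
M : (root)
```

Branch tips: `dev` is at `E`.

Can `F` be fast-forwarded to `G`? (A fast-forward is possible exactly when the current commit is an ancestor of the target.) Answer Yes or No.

A fast-forward from F to G is possible iff F is an ancestor of G.
Ancestors of G: {A, F, G, M}.
F is among them, so fast-forward is possible.

Yes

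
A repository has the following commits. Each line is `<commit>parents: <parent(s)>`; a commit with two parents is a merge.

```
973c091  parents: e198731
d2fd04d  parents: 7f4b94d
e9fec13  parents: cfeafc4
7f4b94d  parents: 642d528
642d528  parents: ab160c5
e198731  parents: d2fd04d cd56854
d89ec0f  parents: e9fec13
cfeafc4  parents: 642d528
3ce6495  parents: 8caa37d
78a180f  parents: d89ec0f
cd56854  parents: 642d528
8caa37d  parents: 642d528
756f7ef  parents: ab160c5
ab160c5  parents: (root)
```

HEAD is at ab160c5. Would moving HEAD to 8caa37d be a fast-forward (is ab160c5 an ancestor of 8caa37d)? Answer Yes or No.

Yes

A fast-forward from ab160c5 to 8caa37d is possible iff ab160c5 is an ancestor of 8caa37d.
Ancestors of 8caa37d: {642d528, 8caa37d, ab160c5}.
ab160c5 is among them, so fast-forward is possible.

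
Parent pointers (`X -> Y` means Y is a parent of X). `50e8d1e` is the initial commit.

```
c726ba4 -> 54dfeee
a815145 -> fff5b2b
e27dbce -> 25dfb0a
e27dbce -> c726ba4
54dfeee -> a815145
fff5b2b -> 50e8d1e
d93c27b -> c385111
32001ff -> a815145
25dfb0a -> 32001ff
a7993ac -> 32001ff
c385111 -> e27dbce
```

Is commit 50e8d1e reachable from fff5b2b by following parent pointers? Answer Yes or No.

Ancestors of fff5b2b (commits reachable by following parents): {50e8d1e, fff5b2b}.
50e8d1e is in that set, so it is an ancestor of fff5b2b.

Yes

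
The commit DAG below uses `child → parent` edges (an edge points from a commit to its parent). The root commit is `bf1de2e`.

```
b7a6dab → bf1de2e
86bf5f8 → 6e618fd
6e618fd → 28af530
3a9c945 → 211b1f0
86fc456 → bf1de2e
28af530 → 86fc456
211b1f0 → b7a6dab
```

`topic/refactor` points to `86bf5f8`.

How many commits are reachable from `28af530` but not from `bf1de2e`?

2

Reachable from 28af530: {28af530, 86fc456, bf1de2e}.
Reachable from bf1de2e: {bf1de2e}.
In 28af530's history but not bf1de2e's: {28af530, 86fc456} — 2 commits.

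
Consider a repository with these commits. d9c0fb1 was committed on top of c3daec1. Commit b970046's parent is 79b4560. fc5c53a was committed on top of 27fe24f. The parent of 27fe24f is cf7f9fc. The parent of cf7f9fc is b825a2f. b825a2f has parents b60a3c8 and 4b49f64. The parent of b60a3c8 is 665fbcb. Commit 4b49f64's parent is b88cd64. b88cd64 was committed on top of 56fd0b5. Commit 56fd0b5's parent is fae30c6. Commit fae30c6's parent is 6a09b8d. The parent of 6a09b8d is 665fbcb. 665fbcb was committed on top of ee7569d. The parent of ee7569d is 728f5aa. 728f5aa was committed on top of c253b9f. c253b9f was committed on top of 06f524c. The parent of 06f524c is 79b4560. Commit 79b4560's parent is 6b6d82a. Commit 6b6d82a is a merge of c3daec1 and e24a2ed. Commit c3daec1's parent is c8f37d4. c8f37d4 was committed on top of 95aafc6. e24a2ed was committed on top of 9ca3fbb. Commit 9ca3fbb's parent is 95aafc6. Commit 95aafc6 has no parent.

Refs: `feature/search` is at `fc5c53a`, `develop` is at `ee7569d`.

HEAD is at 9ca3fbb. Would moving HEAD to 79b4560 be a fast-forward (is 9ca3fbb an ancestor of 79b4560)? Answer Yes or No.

Yes

A fast-forward from 9ca3fbb to 79b4560 is possible iff 9ca3fbb is an ancestor of 79b4560.
Ancestors of 79b4560: {6b6d82a, 79b4560, 95aafc6, 9ca3fbb, c3daec1, c8f37d4, e24a2ed}.
9ca3fbb is among them, so fast-forward is possible.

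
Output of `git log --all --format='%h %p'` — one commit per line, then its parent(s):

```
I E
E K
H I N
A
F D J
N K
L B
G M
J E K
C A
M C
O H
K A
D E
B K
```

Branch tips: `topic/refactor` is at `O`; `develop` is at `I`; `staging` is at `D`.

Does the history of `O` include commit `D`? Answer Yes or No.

No

Ancestors of O: {A, E, H, I, K, N, O}.
D is not in that set, so it is not an ancestor of O.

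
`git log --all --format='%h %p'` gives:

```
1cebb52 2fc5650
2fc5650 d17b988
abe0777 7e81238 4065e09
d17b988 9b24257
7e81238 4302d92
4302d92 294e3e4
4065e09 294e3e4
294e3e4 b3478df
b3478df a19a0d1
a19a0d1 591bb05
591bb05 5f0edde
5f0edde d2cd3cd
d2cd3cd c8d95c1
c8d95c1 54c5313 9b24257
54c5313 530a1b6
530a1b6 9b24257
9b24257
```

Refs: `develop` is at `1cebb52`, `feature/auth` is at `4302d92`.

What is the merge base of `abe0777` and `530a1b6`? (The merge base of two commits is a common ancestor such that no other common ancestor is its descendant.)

530a1b6

Ancestors of abe0777: {294e3e4, 4065e09, 4302d92, 530a1b6, 54c5313, 591bb05, 5f0edde, 7e81238, 9b24257, a19a0d1, abe0777, b3478df, c8d95c1, d2cd3cd}.
Ancestors of 530a1b6: {530a1b6, 9b24257}.
Common ancestors: {530a1b6, 9b24257}.
Among these, 530a1b6 is not an ancestor of any other common ancestor — it is the merge base.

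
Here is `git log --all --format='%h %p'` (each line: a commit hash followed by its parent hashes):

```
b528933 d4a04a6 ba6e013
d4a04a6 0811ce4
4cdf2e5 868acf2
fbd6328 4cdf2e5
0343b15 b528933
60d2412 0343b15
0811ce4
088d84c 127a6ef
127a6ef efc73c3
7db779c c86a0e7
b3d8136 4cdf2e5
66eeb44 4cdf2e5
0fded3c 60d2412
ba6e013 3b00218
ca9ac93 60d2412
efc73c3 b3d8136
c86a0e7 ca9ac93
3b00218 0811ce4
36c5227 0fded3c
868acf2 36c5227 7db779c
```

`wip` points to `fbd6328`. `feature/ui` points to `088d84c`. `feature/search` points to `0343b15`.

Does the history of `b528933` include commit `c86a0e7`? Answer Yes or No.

Ancestors of b528933: {0811ce4, 3b00218, b528933, ba6e013, d4a04a6}.
c86a0e7 is not in that set, so it is not an ancestor of b528933.

No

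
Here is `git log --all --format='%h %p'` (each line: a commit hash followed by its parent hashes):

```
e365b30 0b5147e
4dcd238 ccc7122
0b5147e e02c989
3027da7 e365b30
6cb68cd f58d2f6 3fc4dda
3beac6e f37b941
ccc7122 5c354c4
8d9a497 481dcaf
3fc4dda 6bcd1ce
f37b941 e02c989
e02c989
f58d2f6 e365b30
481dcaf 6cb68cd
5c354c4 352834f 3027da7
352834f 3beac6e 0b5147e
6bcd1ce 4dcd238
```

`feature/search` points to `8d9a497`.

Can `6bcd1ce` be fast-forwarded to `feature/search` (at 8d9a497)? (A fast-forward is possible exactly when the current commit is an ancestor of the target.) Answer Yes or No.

A fast-forward from 6bcd1ce to 8d9a497 is possible iff 6bcd1ce is an ancestor of 8d9a497.
Ancestors of 8d9a497: {0b5147e, 3027da7, 352834f, 3beac6e, 3fc4dda, 481dcaf, 4dcd238, 5c354c4, 6bcd1ce, 6cb68cd, 8d9a497, ccc7122, e02c989, e365b30, f37b941, f58d2f6}.
6bcd1ce is among them, so fast-forward is possible.

Yes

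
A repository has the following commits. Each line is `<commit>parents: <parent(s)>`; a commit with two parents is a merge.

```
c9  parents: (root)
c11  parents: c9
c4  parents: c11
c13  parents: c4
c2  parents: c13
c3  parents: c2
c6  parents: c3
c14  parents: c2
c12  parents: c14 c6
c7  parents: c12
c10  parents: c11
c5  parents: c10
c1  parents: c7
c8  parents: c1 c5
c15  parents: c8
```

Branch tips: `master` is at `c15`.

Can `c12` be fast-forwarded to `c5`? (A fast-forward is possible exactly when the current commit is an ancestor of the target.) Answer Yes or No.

A fast-forward from c12 to c5 is possible iff c12 is an ancestor of c5.
Ancestors of c5: {c10, c11, c5, c9}.
c12 is not among them, so fast-forward is not possible.

No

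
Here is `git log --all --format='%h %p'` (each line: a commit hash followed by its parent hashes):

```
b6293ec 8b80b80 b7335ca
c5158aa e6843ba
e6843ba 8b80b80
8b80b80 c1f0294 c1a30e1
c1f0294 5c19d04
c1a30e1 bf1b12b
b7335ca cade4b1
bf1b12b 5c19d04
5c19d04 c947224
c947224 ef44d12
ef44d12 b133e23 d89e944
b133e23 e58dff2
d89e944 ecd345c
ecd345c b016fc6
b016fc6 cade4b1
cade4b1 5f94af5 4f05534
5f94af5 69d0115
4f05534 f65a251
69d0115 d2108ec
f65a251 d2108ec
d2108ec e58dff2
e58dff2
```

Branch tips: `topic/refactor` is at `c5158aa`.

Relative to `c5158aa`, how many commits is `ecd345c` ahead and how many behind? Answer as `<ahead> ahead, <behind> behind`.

Reachable from ecd345c: {4f05534, 5f94af5, 69d0115, b016fc6, cade4b1, d2108ec, e58dff2, ecd345c, f65a251}.
Reachable from c5158aa: {4f05534, 5c19d04, 5f94af5, 69d0115, 8b80b80, b016fc6, b133e23, bf1b12b, c1a30e1, c1f0294, c5158aa, c947224, cade4b1, d2108ec, d89e944, e58dff2, e6843ba, ecd345c, ef44d12, f65a251}.
Only in ecd345c's history (ahead): {} — 0.
Only in c5158aa's history (behind): {5c19d04, 8b80b80, b133e23, bf1b12b, c1a30e1, c1f0294, c5158aa, c947224, d89e944, e6843ba, ef44d12} — 11.

0 ahead, 11 behind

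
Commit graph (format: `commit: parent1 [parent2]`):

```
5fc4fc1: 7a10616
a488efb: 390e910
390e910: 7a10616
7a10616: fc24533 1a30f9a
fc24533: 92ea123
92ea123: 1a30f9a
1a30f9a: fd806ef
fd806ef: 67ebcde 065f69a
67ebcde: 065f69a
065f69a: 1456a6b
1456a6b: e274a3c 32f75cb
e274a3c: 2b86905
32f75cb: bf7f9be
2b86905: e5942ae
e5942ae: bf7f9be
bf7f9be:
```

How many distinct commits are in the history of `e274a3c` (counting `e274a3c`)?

Walking parent pointers from e274a3c: reachable set = {2b86905, bf7f9be, e274a3c, e5942ae}.
That is 4 commits.

4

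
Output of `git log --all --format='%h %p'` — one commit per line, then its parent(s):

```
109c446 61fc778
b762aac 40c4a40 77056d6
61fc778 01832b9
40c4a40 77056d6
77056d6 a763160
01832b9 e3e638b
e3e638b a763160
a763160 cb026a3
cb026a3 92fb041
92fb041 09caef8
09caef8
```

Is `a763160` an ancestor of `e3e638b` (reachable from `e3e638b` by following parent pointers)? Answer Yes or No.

Ancestors of e3e638b (commits reachable by following parents): {09caef8, 92fb041, a763160, cb026a3, e3e638b}.
a763160 is in that set, so it is an ancestor of e3e638b.

Yes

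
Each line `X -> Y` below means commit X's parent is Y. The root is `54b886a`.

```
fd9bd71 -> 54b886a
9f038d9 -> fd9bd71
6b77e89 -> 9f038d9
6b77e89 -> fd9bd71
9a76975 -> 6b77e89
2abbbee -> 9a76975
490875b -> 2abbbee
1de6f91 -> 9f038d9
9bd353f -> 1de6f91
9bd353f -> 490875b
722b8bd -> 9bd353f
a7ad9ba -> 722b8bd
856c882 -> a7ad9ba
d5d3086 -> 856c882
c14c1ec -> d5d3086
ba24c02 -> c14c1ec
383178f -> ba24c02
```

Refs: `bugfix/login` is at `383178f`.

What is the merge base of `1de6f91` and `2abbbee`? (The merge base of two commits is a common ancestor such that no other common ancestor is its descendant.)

9f038d9

Ancestors of 1de6f91: {1de6f91, 54b886a, 9f038d9, fd9bd71}.
Ancestors of 2abbbee: {2abbbee, 54b886a, 6b77e89, 9a76975, 9f038d9, fd9bd71}.
Common ancestors: {54b886a, 9f038d9, fd9bd71}.
Among these, 9f038d9 is not an ancestor of any other common ancestor — it is the merge base.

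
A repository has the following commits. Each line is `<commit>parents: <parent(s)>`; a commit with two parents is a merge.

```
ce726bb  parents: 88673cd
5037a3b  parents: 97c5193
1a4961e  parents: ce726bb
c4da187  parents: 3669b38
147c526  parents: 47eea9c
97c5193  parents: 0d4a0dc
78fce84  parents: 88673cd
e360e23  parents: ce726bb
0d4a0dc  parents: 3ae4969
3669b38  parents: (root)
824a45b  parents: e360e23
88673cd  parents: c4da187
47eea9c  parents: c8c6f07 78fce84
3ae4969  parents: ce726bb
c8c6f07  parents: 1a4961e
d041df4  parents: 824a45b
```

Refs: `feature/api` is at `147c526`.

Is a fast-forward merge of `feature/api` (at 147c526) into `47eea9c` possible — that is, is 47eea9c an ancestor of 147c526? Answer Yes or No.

Yes

A fast-forward from 47eea9c to 147c526 is possible iff 47eea9c is an ancestor of 147c526.
Ancestors of 147c526: {147c526, 1a4961e, 3669b38, 47eea9c, 78fce84, 88673cd, c4da187, c8c6f07, ce726bb}.
47eea9c is among them, so fast-forward is possible.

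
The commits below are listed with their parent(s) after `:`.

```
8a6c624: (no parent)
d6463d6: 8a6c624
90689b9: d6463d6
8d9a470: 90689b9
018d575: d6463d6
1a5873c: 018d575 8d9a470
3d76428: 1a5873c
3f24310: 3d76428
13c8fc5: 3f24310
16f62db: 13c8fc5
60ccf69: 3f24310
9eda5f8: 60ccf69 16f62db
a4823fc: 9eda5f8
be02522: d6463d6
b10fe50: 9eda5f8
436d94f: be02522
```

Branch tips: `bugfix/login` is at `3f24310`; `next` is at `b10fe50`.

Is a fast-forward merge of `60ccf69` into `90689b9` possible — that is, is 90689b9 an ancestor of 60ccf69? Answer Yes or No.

A fast-forward from 90689b9 to 60ccf69 is possible iff 90689b9 is an ancestor of 60ccf69.
Ancestors of 60ccf69: {018d575, 1a5873c, 3d76428, 3f24310, 60ccf69, 8a6c624, 8d9a470, 90689b9, d6463d6}.
90689b9 is among them, so fast-forward is possible.

Yes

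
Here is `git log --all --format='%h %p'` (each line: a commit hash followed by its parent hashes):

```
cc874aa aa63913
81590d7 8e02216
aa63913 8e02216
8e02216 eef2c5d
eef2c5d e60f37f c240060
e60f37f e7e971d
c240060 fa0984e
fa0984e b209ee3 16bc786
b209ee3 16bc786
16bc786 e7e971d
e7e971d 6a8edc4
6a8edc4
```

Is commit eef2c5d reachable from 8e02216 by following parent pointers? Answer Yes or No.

Ancestors of 8e02216 (commits reachable by following parents): {16bc786, 6a8edc4, 8e02216, b209ee3, c240060, e60f37f, e7e971d, eef2c5d, fa0984e}.
eef2c5d is in that set, so it is an ancestor of 8e02216.

Yes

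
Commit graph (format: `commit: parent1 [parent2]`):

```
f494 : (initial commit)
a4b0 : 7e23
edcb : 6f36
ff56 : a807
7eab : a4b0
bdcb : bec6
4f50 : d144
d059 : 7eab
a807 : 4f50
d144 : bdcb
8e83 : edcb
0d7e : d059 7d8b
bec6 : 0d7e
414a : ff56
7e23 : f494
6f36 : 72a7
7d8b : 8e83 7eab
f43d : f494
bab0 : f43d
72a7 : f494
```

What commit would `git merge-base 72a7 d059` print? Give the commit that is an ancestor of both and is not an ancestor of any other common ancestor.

Ancestors of 72a7: {72a7, f494}.
Ancestors of d059: {7e23, 7eab, a4b0, d059, f494}.
Common ancestors: {f494}.
The only common ancestor is f494, so it is the merge base.

f494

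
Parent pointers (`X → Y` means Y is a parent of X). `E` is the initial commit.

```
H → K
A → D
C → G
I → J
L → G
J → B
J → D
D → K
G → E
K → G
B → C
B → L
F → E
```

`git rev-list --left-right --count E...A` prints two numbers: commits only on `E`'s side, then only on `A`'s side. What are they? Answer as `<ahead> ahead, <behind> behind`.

0 ahead, 4 behind

Reachable from E: {E}.
Reachable from A: {A, D, E, G, K}.
Only in E's history (ahead): {} — 0.
Only in A's history (behind): {A, D, G, K} — 4.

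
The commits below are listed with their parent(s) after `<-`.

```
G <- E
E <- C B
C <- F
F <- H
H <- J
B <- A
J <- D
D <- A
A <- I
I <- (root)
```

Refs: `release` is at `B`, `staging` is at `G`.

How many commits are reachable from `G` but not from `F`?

Reachable from G: {A, B, C, D, E, F, G, H, I, J}.
Reachable from F: {A, D, F, H, I, J}.
In G's history but not F's: {B, C, E, G} — 4 commits.

4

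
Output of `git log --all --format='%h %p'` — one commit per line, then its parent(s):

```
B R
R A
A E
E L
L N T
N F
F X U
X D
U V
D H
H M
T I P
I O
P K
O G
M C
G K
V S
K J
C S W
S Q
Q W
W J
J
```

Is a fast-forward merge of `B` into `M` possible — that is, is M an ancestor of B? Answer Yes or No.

Yes

A fast-forward from M to B is possible iff M is an ancestor of B.
Ancestors of B: {A, B, C, D, E, F, G, H, I, J, K, L, M, N, O, P, Q, R, S, T, U, V, W, X}.
M is among them, so fast-forward is possible.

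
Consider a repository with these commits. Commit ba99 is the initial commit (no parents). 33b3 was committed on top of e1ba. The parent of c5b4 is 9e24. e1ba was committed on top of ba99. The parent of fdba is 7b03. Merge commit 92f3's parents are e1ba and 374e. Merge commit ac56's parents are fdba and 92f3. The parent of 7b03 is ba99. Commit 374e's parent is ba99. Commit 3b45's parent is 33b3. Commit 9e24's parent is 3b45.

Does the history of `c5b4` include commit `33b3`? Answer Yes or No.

Ancestors of c5b4 (commits reachable by following parents): {33b3, 3b45, 9e24, ba99, c5b4, e1ba}.
33b3 is in that set, so it is an ancestor of c5b4.

Yes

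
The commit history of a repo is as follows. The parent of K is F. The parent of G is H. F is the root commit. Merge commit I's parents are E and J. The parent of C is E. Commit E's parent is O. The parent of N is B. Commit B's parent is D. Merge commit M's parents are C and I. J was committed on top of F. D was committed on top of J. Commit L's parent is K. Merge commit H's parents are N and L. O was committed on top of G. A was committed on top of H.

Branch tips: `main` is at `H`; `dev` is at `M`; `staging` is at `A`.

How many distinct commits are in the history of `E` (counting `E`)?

11

Walking parent pointers from E: reachable set = {B, D, E, F, G, H, J, K, L, N, O}.
That is 11 commits.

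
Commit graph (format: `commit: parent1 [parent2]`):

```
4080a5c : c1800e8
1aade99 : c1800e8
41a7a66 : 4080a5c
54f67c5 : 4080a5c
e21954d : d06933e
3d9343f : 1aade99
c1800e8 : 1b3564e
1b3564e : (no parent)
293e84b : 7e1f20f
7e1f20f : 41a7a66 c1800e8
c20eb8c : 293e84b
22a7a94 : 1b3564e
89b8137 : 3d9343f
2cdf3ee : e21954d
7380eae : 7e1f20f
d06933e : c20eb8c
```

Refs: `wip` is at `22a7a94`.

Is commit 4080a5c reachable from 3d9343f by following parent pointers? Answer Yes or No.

Ancestors of 3d9343f: {1aade99, 1b3564e, 3d9343f, c1800e8}.
4080a5c is not in that set, so it is not an ancestor of 3d9343f.

No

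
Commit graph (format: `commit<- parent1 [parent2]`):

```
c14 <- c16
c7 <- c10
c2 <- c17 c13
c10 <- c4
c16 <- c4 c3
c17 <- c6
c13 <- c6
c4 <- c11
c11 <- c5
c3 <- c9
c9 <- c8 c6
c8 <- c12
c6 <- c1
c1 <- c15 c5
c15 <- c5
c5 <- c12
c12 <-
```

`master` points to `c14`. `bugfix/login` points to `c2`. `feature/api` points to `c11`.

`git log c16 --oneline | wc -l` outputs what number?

11

Walking parent pointers from c16: reachable set = {c1, c11, c12, c15, c16, c3, c4, c5, c6, c8, c9}.
That is 11 commits.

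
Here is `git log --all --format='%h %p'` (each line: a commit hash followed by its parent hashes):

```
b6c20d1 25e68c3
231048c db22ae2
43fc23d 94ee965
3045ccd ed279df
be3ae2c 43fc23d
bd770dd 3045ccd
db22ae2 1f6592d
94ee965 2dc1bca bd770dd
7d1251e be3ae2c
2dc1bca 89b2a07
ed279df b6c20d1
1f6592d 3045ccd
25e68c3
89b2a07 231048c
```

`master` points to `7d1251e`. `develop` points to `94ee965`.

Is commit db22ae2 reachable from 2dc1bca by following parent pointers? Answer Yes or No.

Yes

Ancestors of 2dc1bca (commits reachable by following parents): {1f6592d, 231048c, 25e68c3, 2dc1bca, 3045ccd, 89b2a07, b6c20d1, db22ae2, ed279df}.
db22ae2 is in that set, so it is an ancestor of 2dc1bca.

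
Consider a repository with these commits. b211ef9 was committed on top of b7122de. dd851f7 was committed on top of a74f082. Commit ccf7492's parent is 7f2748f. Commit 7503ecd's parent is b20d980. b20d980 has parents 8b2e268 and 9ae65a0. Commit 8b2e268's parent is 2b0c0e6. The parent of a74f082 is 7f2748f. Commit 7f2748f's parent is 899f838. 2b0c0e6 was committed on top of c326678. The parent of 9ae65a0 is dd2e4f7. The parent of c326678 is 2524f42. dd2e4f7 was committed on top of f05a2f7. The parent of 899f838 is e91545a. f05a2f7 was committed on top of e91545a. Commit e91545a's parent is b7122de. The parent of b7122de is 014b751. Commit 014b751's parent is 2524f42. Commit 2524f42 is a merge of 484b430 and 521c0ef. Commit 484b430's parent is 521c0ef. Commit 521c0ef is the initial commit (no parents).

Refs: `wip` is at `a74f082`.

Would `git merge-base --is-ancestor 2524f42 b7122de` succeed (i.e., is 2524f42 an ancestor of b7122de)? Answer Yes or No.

Ancestors of b7122de (commits reachable by following parents): {014b751, 2524f42, 484b430, 521c0ef, b7122de}.
2524f42 is in that set, so it is an ancestor of b7122de.

Yes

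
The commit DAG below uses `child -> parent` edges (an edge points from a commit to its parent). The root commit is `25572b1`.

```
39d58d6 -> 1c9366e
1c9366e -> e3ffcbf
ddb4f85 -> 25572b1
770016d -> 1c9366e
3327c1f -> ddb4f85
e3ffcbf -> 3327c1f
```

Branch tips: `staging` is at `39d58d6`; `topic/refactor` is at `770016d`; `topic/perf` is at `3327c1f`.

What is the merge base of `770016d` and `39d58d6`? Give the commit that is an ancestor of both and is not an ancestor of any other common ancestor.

Ancestors of 770016d: {1c9366e, 25572b1, 3327c1f, 770016d, ddb4f85, e3ffcbf}.
Ancestors of 39d58d6: {1c9366e, 25572b1, 3327c1f, 39d58d6, ddb4f85, e3ffcbf}.
Common ancestors: {1c9366e, 25572b1, 3327c1f, ddb4f85, e3ffcbf}.
Among these, 1c9366e is not an ancestor of any other common ancestor — it is the merge base.

1c9366e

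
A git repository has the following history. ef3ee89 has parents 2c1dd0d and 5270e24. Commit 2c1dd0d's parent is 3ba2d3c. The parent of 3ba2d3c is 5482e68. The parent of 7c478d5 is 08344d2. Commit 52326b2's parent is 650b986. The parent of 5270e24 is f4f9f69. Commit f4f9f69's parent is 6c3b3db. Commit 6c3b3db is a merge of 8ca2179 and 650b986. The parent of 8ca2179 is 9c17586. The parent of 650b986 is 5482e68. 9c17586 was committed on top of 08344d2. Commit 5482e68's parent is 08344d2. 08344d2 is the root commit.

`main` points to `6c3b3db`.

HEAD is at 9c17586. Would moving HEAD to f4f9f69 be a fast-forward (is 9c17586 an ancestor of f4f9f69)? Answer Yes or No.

A fast-forward from 9c17586 to f4f9f69 is possible iff 9c17586 is an ancestor of f4f9f69.
Ancestors of f4f9f69: {08344d2, 5482e68, 650b986, 6c3b3db, 8ca2179, 9c17586, f4f9f69}.
9c17586 is among them, so fast-forward is possible.

Yes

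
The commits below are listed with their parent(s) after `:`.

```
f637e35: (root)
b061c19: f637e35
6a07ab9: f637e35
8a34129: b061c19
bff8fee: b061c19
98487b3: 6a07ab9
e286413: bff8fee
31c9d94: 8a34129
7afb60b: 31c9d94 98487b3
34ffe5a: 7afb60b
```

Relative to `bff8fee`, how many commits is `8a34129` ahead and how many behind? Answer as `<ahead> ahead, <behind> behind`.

Reachable from 8a34129: {8a34129, b061c19, f637e35}.
Reachable from bff8fee: {b061c19, bff8fee, f637e35}.
Only in 8a34129's history (ahead): {8a34129} — 1.
Only in bff8fee's history (behind): {bff8fee} — 1.

1 ahead, 1 behind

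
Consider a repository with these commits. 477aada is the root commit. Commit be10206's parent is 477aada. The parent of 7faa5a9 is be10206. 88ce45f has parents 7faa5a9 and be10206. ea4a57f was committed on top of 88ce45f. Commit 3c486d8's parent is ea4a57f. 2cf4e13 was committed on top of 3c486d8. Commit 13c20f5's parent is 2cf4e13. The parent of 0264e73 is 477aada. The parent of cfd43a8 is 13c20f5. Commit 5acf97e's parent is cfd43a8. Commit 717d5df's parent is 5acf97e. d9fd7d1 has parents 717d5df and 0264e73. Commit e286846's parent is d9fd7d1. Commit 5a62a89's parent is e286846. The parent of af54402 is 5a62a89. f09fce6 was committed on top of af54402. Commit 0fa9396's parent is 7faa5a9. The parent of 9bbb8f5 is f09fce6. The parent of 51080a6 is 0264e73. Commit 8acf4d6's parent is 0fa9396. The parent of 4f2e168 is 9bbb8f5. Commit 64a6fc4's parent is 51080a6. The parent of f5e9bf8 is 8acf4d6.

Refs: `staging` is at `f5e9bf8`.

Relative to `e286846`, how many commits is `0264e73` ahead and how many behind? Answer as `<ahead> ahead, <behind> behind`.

Reachable from 0264e73: {0264e73, 477aada}.
Reachable from e286846: {0264e73, 13c20f5, 2cf4e13, 3c486d8, 477aada, 5acf97e, 717d5df, 7faa5a9, 88ce45f, be10206, cfd43a8, d9fd7d1, e286846, ea4a57f}.
Only in 0264e73's history (ahead): {} — 0.
Only in e286846's history (behind): {13c20f5, 2cf4e13, 3c486d8, 5acf97e, 717d5df, 7faa5a9, 88ce45f, be10206, cfd43a8, d9fd7d1, e286846, ea4a57f} — 12.

0 ahead, 12 behind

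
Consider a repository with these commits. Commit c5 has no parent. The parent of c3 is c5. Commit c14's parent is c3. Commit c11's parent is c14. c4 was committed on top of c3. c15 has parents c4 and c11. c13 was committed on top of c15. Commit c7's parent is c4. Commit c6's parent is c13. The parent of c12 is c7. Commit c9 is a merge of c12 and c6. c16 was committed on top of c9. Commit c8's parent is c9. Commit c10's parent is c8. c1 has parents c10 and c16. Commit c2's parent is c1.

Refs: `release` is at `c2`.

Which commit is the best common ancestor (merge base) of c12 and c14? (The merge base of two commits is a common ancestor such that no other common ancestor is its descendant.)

c3

Ancestors of c12: {c12, c3, c4, c5, c7}.
Ancestors of c14: {c14, c3, c5}.
Common ancestors: {c3, c5}.
Among these, c3 is not an ancestor of any other common ancestor — it is the merge base.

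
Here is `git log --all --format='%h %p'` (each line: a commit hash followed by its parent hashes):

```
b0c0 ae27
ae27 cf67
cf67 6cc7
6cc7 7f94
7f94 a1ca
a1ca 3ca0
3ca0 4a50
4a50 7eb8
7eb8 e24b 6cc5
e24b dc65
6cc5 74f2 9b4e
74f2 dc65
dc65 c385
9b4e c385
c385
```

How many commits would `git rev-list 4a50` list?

Walking parent pointers from 4a50: reachable set = {4a50, 6cc5, 74f2, 7eb8, 9b4e, c385, dc65, e24b}.
That is 8 commits.

8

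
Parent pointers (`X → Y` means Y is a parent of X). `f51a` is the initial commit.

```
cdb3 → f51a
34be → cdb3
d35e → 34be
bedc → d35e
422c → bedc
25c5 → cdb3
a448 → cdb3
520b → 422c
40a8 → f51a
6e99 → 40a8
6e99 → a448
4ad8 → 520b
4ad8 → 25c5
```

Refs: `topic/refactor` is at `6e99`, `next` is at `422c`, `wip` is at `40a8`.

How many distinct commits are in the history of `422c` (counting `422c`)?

Walking parent pointers from 422c: reachable set = {34be, 422c, bedc, cdb3, d35e, f51a}.
That is 6 commits.

6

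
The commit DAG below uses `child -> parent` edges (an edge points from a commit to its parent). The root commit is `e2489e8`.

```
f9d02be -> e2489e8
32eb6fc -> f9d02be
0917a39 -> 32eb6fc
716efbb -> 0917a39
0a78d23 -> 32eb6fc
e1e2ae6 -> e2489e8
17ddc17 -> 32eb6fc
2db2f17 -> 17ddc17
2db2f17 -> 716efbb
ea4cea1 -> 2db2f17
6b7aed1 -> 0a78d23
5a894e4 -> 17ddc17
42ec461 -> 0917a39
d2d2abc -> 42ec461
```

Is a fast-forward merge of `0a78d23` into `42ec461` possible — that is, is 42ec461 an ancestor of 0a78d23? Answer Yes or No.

No

A fast-forward from 42ec461 to 0a78d23 is possible iff 42ec461 is an ancestor of 0a78d23.
Ancestors of 0a78d23: {0a78d23, 32eb6fc, e2489e8, f9d02be}.
42ec461 is not among them, so fast-forward is not possible.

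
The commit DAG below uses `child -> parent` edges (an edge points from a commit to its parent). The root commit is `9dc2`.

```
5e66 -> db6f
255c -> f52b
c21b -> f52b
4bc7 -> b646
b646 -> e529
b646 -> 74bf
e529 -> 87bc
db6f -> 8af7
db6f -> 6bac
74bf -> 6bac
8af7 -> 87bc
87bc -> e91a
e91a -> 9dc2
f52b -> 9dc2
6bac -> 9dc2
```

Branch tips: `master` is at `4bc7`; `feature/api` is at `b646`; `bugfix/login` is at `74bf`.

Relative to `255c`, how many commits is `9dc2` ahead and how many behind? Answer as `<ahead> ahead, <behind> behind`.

Reachable from 9dc2: {9dc2}.
Reachable from 255c: {255c, 9dc2, f52b}.
Only in 9dc2's history (ahead): {} — 0.
Only in 255c's history (behind): {255c, f52b} — 2.

0 ahead, 2 behind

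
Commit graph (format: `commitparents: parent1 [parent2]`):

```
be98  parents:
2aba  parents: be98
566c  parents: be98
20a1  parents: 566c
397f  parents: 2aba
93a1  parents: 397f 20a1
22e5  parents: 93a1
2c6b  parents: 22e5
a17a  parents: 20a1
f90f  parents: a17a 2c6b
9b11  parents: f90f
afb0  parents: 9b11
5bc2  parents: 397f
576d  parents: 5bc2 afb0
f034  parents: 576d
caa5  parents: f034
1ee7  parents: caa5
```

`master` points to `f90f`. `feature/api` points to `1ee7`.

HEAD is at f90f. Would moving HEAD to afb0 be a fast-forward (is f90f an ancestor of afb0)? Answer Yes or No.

A fast-forward from f90f to afb0 is possible iff f90f is an ancestor of afb0.
Ancestors of afb0: {20a1, 22e5, 2aba, 2c6b, 397f, 566c, 93a1, 9b11, a17a, afb0, be98, f90f}.
f90f is among them, so fast-forward is possible.

Yes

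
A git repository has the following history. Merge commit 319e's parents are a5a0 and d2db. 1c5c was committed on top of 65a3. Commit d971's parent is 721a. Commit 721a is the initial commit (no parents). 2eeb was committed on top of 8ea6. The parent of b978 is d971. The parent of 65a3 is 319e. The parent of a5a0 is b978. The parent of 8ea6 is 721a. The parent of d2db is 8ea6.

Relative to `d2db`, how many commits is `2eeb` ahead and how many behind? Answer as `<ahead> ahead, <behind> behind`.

1 ahead, 1 behind

Reachable from 2eeb: {2eeb, 721a, 8ea6}.
Reachable from d2db: {721a, 8ea6, d2db}.
Only in 2eeb's history (ahead): {2eeb} — 1.
Only in d2db's history (behind): {d2db} — 1.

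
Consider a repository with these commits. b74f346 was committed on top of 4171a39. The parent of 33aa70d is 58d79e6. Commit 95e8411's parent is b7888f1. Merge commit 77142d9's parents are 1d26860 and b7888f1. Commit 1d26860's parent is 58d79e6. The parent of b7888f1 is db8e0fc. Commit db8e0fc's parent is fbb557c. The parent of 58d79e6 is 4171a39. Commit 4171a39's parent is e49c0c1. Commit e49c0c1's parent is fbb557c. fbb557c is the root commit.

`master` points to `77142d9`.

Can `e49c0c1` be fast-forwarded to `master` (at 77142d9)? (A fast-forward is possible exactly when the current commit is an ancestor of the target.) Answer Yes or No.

Yes

A fast-forward from e49c0c1 to 77142d9 is possible iff e49c0c1 is an ancestor of 77142d9.
Ancestors of 77142d9: {1d26860, 4171a39, 58d79e6, 77142d9, b7888f1, db8e0fc, e49c0c1, fbb557c}.
e49c0c1 is among them, so fast-forward is possible.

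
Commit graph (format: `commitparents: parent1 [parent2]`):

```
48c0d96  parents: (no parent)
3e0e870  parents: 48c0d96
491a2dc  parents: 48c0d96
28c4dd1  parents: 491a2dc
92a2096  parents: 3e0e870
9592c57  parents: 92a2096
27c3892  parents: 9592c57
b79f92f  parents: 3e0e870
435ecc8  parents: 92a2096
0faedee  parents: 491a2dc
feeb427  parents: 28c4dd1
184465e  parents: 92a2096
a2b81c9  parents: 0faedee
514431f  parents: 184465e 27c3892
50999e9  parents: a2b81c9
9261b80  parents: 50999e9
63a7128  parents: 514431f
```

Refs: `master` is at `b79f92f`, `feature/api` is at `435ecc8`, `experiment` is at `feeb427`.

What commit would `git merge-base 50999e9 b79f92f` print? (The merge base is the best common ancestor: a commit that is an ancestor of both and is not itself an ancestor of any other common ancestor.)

48c0d96

Ancestors of 50999e9: {0faedee, 48c0d96, 491a2dc, 50999e9, a2b81c9}.
Ancestors of b79f92f: {3e0e870, 48c0d96, b79f92f}.
Common ancestors: {48c0d96}.
The only common ancestor is 48c0d96, so it is the merge base.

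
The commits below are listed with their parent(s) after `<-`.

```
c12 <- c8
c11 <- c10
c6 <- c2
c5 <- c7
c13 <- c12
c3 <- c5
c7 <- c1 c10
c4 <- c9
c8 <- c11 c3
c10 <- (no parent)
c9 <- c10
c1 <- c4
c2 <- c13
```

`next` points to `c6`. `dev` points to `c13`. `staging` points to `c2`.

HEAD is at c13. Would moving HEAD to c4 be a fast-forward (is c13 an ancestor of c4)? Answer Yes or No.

A fast-forward from c13 to c4 is possible iff c13 is an ancestor of c4.
Ancestors of c4: {c10, c4, c9}.
c13 is not among them, so fast-forward is not possible.

No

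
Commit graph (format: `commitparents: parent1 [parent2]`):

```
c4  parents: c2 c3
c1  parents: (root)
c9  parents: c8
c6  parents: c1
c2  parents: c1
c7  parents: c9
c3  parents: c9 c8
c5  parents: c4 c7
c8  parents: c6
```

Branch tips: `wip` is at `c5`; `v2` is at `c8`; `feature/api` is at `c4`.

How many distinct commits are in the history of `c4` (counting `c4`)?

7

Walking parent pointers from c4: reachable set = {c1, c2, c3, c4, c6, c8, c9}.
That is 7 commits.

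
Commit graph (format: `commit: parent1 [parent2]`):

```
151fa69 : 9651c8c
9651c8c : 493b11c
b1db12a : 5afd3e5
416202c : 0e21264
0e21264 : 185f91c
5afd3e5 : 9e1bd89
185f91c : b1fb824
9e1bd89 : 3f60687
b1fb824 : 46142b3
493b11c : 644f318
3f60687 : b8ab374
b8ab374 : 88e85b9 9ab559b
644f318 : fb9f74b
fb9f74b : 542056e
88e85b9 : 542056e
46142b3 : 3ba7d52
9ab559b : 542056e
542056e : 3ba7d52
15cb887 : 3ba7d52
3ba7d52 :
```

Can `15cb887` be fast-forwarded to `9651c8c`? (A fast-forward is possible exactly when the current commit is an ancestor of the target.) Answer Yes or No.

A fast-forward from 15cb887 to 9651c8c is possible iff 15cb887 is an ancestor of 9651c8c.
Ancestors of 9651c8c: {3ba7d52, 493b11c, 542056e, 644f318, 9651c8c, fb9f74b}.
15cb887 is not among them, so fast-forward is not possible.

No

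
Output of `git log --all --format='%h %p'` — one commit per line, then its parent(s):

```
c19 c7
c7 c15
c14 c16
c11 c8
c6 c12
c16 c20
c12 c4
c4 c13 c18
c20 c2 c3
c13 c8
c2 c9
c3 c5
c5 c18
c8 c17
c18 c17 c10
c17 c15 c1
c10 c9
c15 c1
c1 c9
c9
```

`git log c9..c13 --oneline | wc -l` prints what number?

Reachable from c13: {c1, c13, c15, c17, c8, c9}.
Reachable from c9: {c9}.
In c13's history but not c9's: {c1, c13, c15, c17, c8} — 5 commits.

5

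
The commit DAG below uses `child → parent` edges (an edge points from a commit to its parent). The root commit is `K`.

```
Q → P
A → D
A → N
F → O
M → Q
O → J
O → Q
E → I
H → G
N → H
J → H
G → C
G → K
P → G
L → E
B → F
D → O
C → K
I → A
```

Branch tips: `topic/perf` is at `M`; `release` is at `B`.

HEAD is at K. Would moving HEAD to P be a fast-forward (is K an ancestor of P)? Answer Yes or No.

Yes

A fast-forward from K to P is possible iff K is an ancestor of P.
Ancestors of P: {C, G, K, P}.
K is among them, so fast-forward is possible.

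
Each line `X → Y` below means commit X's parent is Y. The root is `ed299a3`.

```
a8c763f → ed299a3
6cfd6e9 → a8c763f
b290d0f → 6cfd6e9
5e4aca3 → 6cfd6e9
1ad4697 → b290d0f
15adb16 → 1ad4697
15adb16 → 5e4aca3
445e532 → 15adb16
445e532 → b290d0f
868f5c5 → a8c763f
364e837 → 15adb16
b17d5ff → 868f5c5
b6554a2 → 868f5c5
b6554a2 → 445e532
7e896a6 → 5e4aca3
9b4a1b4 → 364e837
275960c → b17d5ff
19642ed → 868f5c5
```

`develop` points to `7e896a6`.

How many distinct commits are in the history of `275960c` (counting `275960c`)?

Walking parent pointers from 275960c: reachable set = {275960c, 868f5c5, a8c763f, b17d5ff, ed299a3}.
That is 5 commits.

5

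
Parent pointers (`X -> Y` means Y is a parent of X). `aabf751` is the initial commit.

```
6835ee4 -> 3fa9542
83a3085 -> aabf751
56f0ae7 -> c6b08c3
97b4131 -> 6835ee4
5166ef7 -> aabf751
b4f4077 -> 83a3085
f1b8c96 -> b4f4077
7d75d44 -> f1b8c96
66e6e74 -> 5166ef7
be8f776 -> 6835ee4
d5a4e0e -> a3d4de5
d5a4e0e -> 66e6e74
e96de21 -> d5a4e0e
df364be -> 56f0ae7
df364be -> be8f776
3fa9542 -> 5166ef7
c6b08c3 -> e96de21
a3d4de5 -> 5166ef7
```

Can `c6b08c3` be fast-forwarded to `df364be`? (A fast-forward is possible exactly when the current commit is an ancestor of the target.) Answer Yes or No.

A fast-forward from c6b08c3 to df364be is possible iff c6b08c3 is an ancestor of df364be.
Ancestors of df364be: {3fa9542, 5166ef7, 56f0ae7, 66e6e74, 6835ee4, a3d4de5, aabf751, be8f776, c6b08c3, d5a4e0e, df364be, e96de21}.
c6b08c3 is among them, so fast-forward is possible.

Yes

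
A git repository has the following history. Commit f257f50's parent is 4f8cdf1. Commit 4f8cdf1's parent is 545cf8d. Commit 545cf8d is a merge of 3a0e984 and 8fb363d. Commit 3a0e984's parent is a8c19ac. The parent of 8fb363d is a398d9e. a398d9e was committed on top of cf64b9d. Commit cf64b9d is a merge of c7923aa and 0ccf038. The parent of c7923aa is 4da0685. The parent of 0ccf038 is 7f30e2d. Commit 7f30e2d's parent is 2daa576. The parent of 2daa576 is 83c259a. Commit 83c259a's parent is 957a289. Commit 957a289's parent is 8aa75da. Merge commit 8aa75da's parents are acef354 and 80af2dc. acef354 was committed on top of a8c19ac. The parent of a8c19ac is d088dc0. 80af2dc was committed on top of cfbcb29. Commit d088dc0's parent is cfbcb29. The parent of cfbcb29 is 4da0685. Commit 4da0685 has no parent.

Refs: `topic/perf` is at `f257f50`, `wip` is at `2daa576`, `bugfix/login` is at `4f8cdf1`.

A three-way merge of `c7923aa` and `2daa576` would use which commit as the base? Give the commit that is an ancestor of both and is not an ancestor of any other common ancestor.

Ancestors of c7923aa: {4da0685, c7923aa}.
Ancestors of 2daa576: {2daa576, 4da0685, 80af2dc, 83c259a, 8aa75da, 957a289, a8c19ac, acef354, cfbcb29, d088dc0}.
Common ancestors: {4da0685}.
The only common ancestor is 4da0685, so it is the merge base.

4da0685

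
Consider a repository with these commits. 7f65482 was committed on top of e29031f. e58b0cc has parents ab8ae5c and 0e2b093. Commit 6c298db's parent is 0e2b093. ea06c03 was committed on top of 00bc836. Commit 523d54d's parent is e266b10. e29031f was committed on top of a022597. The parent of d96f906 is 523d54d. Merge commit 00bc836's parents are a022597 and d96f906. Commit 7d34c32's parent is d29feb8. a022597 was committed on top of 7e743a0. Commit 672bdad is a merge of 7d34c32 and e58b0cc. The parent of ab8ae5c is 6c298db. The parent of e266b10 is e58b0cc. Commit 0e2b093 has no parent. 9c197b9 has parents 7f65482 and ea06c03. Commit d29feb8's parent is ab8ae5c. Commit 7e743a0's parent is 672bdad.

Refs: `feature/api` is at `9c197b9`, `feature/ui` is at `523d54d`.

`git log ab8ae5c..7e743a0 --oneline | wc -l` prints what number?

5

Reachable from 7e743a0: {0e2b093, 672bdad, 6c298db, 7d34c32, 7e743a0, ab8ae5c, d29feb8, e58b0cc}.
Reachable from ab8ae5c: {0e2b093, 6c298db, ab8ae5c}.
In 7e743a0's history but not ab8ae5c's: {672bdad, 7d34c32, 7e743a0, d29feb8, e58b0cc} — 5 commits.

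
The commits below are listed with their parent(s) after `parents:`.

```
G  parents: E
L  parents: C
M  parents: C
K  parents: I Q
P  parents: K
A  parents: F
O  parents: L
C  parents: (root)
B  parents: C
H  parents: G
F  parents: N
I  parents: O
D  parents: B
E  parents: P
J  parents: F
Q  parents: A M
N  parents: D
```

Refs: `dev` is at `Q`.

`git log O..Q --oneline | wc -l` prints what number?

Reachable from Q: {A, B, C, D, F, M, N, Q}.
Reachable from O: {C, L, O}.
In Q's history but not O's: {A, B, D, F, M, N, Q} — 7 commits.

7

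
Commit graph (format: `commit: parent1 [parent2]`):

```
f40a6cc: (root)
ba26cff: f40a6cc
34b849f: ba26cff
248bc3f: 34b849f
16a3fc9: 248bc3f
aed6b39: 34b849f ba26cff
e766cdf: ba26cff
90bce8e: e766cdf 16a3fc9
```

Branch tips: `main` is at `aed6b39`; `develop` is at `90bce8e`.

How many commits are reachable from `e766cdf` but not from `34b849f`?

Reachable from e766cdf: {ba26cff, e766cdf, f40a6cc}.
Reachable from 34b849f: {34b849f, ba26cff, f40a6cc}.
In e766cdf's history but not 34b849f's: {e766cdf} — 1 commit.

1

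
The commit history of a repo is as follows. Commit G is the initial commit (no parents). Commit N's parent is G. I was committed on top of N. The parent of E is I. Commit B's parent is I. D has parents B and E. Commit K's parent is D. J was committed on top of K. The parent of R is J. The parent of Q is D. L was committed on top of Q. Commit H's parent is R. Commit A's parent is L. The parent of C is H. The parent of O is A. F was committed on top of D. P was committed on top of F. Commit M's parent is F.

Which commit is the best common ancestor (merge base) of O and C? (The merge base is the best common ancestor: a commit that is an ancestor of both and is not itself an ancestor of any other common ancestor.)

D

Ancestors of O: {A, B, D, E, G, I, L, N, O, Q}.
Ancestors of C: {B, C, D, E, G, H, I, J, K, N, R}.
Common ancestors: {B, D, E, G, I, N}.
Among these, D is not an ancestor of any other common ancestor — it is the merge base.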